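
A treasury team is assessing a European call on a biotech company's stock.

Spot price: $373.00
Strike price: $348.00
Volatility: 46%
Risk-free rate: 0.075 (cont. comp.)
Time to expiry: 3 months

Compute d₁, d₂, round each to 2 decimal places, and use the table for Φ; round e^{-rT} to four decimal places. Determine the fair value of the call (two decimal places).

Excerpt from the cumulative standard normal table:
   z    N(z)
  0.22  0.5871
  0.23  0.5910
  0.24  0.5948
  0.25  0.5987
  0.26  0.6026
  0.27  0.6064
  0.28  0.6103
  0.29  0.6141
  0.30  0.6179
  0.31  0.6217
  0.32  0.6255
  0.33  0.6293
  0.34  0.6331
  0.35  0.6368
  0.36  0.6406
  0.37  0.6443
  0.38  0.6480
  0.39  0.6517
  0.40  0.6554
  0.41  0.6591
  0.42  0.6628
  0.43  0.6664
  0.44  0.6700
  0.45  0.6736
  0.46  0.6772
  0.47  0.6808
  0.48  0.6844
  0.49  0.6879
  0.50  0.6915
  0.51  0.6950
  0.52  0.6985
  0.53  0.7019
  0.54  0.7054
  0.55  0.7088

σ√T = 0.46 × 0.5000 = 0.2300
d₁ = [ln(373/348) + (0.075 + 0.46²/2)·0.25] / 0.2300 = [0.0694 + 0.0452] / 0.2300 = 0.4982 → 0.50
d₂ = d₁ − σ√T = 0.4982 − 0.2300 = 0.2682 → 0.27
e^(−rT) = e^(−0.075·0.25) = 0.9814
N(d₁) = N(0.50) = 0.6915;  N(d₂) = N(0.27) = 0.6064
C = 373·0.6915 − 348·0.9814·0.6064 = 257.9295 − 207.1021 = 50.8274

$50.83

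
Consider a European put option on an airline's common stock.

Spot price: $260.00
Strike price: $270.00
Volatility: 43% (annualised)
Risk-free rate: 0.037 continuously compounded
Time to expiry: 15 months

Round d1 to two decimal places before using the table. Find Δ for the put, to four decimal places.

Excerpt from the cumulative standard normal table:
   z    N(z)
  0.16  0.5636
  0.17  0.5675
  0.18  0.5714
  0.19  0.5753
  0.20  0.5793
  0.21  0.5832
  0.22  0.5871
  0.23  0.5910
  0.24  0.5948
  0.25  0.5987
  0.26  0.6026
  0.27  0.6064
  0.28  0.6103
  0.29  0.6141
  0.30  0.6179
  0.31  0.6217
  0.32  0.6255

σ√T = 0.43 × 1.1180 = 0.4808
d₁ = [ln(260/270) + (0.037 + 0.43²/2)·1.25] / 0.4808 = [-0.0377 + 0.1618] / 0.4808 = 0.2581 ≈ 0.26
N(d₁) = N(0.26) = 0.6026
Δ_put = N(d₁) − 1 = 0.6026 − 1 = -0.3974

-0.3974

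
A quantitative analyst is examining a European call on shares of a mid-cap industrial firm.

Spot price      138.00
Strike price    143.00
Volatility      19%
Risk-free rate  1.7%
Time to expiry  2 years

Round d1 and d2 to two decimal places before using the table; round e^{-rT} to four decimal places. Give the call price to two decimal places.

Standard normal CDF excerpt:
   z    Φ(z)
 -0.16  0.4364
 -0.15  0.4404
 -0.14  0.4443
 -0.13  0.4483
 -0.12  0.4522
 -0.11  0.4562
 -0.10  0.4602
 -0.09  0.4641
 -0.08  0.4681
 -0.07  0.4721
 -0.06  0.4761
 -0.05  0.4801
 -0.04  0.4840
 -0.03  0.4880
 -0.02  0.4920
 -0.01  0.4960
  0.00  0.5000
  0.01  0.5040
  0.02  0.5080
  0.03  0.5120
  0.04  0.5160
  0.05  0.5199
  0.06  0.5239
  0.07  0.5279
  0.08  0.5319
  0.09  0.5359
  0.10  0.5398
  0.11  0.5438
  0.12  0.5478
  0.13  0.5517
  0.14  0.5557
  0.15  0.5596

T = 2;  σ√T = 0.2687
ln(S/K) + (r + σ²/2)T = ln(138/143) + (0.017 + 0.19²/2)·2 = -0.0356 + 0.0701 = 0.0345
d₁ = 0.0345 / 0.2687 = 0.1284 ⇒ 0.13
d₂ = d₁ − σ√T = 0.1284 − 0.2687 = -0.1403 ⇒ -0.14
exp(−rT) = exp(−0.017·2) = 0.9666
N(d₁) = N(0.13) = 0.5517;  N(d₂) = N(-0.14) = 0.4443
C = 138·0.5517 − 143·0.9666·0.4443 = 76.1346 − 61.4128 = 14.7218

14.72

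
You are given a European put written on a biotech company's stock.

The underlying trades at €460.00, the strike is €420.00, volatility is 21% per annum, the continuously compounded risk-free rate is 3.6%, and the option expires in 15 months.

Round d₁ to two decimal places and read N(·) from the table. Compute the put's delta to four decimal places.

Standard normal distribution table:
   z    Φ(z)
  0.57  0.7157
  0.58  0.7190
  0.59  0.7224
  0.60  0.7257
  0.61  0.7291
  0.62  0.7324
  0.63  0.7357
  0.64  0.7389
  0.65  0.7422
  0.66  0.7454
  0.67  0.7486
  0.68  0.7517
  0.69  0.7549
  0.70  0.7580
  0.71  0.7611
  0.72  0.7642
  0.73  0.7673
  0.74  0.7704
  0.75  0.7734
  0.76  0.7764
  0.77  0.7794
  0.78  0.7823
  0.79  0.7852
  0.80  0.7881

σ√T = 0.21 × 1.1180 = 0.2348
d₁ = [ln(460/420) + (0.036 + ½·0.21²)·1.25] / (σ√T) = (0.0910 + 0.0726) / 0.2348 = 0.6965 → 0.70
N(d₁) = N(0.70) = 0.7580
Δ_put = N(d₁) − 1 = 0.7580 − 1 = -0.2420

-0.2420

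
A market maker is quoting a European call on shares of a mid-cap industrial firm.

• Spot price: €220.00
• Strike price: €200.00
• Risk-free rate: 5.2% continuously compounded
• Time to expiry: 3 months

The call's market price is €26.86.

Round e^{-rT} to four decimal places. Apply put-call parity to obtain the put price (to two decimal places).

€4.28

e^(−rT) = e^(−0.052·0.25) = 0.9871
Put-call parity: C − P = S − K·e^(−rT) = 220 − 200·0.9871 = 220 − 197.4200 = 22.5800
P = C − (C − P) = 26.86 − (22.5800) = 4.2800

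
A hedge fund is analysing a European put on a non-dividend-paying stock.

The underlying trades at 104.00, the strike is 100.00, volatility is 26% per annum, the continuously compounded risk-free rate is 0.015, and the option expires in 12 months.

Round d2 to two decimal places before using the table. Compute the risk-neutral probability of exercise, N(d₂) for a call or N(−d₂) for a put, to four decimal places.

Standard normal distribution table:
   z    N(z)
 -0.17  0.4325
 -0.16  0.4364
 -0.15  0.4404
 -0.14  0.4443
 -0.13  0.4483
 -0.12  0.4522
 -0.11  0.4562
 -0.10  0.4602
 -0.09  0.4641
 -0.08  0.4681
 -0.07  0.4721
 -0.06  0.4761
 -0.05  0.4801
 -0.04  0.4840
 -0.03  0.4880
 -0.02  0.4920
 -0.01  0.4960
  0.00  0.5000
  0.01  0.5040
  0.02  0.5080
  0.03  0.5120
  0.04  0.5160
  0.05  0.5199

0.4681

T = 1;  σ√T = 0.2600
d₁ = [ln(104/100) + (0.015 + ½·0.26²)·1] / (σ√T) = (0.0392 + 0.0488) / 0.2600 = 0.3385 ⇒ 0.34
d₂ = 0.3385 − 0.2600 = 0.0785 ⇒ 0.08
Pr(exercise) under Q = N(−d₂) = N(-0.08) = 0.4681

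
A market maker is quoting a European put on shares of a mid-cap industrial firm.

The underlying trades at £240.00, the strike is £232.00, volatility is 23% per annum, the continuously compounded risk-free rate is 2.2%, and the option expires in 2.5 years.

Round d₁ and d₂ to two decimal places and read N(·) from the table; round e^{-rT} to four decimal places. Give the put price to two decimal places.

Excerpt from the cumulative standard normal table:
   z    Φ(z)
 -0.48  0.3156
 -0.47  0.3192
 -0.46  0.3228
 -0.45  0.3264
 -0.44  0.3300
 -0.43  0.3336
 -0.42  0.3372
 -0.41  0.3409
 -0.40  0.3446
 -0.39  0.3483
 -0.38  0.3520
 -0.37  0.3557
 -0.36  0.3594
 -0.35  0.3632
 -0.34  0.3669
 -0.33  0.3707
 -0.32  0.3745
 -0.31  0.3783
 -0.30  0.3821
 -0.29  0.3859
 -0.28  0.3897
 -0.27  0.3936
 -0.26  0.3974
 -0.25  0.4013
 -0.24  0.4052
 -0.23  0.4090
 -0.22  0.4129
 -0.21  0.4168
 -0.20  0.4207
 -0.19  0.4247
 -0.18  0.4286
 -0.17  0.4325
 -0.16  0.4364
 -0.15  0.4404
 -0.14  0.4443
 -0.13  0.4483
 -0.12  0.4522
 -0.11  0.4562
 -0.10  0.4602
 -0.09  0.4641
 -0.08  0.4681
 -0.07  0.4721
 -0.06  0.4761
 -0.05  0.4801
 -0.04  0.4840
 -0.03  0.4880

T = 2.5;  σ√T = 0.3637
d₁ = [ln(240/232) + (0.022 + 0.23²/2)·2.5] / 0.3637 = [0.0339 + 0.1211] / 0.3637 = 0.4263 → 0.43
d₂ = d₁ − σ√T = 0.4263 − 0.3637 = 0.0626 → 0.06
e^(−rT) = e^(−0.022·2.5) = 0.9465
N(−d₂) = N(-0.06) = 0.4761;  N(−d₁) = N(-0.43) = 0.3336
P = 232·0.9465·0.4761 − 240·0.3336 = 104.5458 − 80.0640 = 24.4818

£24.48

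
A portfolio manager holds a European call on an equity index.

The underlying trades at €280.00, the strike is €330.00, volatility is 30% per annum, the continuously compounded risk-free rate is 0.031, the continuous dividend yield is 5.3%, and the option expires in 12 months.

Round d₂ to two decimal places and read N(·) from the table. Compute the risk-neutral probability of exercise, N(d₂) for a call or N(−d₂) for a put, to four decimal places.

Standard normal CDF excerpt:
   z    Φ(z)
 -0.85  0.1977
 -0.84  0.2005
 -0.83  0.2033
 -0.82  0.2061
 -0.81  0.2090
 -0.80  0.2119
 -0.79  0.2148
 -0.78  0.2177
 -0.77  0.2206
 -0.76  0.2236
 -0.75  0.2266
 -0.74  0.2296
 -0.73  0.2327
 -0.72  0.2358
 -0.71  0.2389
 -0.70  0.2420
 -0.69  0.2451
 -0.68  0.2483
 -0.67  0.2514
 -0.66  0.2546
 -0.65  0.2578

0.2206

σ√T = 0.3 × 1.0000 = 0.3000
d₁ = [ln(280/330) + (0.031 − 0.053 + 0.3²/2)·1] / 0.3000 = [-0.1643 + 0.0230] / 0.3000 = -0.4710 → -0.47
d₂ = d₁ − σ√T = -0.4710 − 0.3000 = -0.7710 → -0.77
Risk-neutral Pr[S_T > K] = N(d₂) = N(-0.77) = 0.2206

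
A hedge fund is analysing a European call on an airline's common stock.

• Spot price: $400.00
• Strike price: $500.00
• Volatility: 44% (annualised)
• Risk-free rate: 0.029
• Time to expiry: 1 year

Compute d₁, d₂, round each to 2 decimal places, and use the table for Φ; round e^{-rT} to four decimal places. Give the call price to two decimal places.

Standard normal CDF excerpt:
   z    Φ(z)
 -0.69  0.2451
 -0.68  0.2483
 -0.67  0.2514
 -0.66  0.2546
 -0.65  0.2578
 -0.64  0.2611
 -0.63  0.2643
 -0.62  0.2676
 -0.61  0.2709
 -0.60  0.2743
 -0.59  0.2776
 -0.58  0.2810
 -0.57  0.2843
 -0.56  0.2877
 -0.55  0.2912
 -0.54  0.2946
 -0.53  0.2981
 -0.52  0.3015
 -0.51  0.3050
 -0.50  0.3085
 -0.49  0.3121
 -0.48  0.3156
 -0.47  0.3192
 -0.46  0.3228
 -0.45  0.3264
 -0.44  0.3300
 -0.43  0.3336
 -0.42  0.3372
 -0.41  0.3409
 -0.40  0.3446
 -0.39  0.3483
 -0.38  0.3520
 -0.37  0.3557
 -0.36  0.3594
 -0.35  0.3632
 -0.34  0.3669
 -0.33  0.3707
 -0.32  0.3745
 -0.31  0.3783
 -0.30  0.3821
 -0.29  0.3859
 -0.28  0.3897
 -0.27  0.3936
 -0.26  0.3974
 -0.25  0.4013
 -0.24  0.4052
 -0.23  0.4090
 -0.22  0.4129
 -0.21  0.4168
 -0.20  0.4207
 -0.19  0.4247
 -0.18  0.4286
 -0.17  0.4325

σ√T = 0.44·√1 = 0.4400
d₁ = [ln(400/500) + (0.029 + 0.44²/2)·1] / 0.4400 = [-0.2231 + 0.1258] / 0.4400 = -0.2212 which rounds to -0.22
d₂ = d₁ − σ√T = -0.2212 − 0.4400 = -0.6612 which rounds to -0.66
e^(−rT) = e^(−0.029·1) = 0.9714
C = 400·N(-0.22) − 500·0.9714·N(-0.66) = 400·0.4129 − 500·0.9714·0.2546 = 165.1600 − 123.6592 = 41.5008

$41.50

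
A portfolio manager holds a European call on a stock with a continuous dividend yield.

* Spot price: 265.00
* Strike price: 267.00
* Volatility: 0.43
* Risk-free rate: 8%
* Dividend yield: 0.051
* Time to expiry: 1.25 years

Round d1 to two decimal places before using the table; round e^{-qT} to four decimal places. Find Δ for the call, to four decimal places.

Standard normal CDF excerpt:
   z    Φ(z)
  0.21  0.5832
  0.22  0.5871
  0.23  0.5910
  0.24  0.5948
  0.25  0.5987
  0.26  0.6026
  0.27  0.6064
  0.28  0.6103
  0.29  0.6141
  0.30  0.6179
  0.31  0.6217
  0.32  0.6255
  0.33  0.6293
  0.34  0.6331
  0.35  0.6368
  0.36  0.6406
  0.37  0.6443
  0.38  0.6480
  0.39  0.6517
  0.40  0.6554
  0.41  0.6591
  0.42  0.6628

σ√T = 0.43·√1.25 = 0.4808
d₁ = [ln(265/267) + (0.08 − 0.051 + ½·0.43²)·1.25] / (σ√T) = (-0.0075 + 0.1518) / 0.4808 = 0.3001 ≈ 0.30
N(d₁) = N(0.30) = 0.6179
Δ_call = e^(−qT)·N(d₁) = 0.9382·0.6179 = 0.5797

0.5797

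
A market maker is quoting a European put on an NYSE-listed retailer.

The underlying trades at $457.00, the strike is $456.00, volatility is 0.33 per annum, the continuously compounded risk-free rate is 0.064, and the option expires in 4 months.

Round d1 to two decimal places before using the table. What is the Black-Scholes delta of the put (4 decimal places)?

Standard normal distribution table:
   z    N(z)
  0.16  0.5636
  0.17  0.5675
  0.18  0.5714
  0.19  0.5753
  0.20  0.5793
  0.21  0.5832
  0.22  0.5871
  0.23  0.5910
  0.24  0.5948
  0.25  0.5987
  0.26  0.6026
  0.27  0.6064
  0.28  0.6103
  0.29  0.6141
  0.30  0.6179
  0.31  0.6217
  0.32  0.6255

-0.4129

T = 0.3333;  σ√T = 0.1905
d₁ = [ln(457/456) + (0.064 + 0.33²/2)·0.3333] / 0.1905 = [0.0022 + 0.0395] / 0.1905 = 0.2187 → 0.22
N(d₁) = N(0.22) = 0.5871
Δ_put = N(d₁) − 1 = 0.5871 − 1 = -0.4129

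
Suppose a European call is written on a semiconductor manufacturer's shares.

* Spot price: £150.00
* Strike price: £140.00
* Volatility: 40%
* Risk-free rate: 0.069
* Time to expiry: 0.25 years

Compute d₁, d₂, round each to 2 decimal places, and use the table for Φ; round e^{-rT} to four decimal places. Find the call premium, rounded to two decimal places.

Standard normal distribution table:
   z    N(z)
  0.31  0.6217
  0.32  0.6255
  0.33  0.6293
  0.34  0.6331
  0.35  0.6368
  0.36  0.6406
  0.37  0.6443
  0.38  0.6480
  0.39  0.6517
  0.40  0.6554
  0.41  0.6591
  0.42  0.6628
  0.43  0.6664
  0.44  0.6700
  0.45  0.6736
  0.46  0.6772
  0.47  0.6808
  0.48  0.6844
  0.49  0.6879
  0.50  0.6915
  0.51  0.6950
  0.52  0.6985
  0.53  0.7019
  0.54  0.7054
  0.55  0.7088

£18.69

T = 0.25;  σ√T = 0.2000
ln(S/K) + (r + σ²/2)T = ln(150/140) + (0.069 + 0.4²/2)·0.25 = 0.0690 + 0.0373 = 0.1062
d₁ = 0.1062 / 0.2000 = 0.5312 → 0.53
d₂ = d₁ − σ√T = 0.5312 − 0.2000 = 0.3312 → 0.33
exp(−rT) = exp(−0.069·0.25) = 0.9829
C = 150·N(0.53) − 140·0.9829·N(0.33) = 150·0.7019 − 140·0.9829·0.6293 = 105.2850 − 86.5955 = 18.6895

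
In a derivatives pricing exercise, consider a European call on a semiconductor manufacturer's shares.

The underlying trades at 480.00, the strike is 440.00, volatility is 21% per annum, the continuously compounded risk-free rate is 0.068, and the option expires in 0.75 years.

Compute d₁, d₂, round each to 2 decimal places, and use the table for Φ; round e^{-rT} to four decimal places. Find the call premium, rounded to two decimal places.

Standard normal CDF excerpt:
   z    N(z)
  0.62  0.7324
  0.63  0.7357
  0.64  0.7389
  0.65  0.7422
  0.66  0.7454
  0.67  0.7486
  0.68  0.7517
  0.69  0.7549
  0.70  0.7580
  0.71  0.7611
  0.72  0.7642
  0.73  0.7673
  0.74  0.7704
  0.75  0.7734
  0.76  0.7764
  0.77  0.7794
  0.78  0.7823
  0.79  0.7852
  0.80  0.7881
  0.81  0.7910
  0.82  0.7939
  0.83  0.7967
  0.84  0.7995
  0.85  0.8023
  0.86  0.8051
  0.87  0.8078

σ√T = 0.21 × 0.8660 = 0.1819
d₁ = [ln(480/440) + (0.068 + ½·0.21²)·0.75] / (σ√T) = (0.0870 + 0.0675) / 0.1819 = 0.8498 ≈ 0.85
d₂ = 0.8498 − 0.1819 = 0.6679 ≈ 0.67
exp(−rT) = exp(−0.068·0.75) = 0.9503
N(d₁) = N(0.85) = 0.8023;  N(d₂) = N(0.67) = 0.7486
C = 480·0.8023 − 440·0.9503·0.7486 = 385.1040 − 313.0136 = 72.0904

72.09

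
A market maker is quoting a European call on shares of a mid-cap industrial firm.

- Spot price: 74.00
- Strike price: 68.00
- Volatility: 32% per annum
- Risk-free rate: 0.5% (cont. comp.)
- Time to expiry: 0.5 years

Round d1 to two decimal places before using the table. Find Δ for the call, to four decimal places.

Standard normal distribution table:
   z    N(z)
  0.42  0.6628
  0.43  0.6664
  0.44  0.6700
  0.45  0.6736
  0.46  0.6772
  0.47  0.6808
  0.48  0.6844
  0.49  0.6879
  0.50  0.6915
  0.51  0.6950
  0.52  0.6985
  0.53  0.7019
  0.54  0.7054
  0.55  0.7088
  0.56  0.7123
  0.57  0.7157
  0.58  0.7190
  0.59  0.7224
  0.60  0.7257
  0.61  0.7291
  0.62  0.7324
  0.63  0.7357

0.6915

σ√T = 0.32·√0.5 = 0.2263
d₁ = [ln(74/68) + (0.005 + ½·0.32²)·0.5] / (σ√T) = (0.0846 + 0.0281) / 0.2263 = 0.4979 ≈ 0.50
N(d₁) = N(0.50) = 0.6915
Δ_call = N(d₁) = 0.6915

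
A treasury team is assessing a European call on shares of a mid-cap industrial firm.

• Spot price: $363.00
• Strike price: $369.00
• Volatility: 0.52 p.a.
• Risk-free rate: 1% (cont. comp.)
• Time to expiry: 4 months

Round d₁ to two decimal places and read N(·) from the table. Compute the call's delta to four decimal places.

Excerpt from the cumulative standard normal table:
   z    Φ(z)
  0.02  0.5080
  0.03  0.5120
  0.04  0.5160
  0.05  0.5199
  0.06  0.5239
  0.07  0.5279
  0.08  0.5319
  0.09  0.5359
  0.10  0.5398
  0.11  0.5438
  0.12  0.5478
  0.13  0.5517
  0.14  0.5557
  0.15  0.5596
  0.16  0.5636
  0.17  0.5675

0.5438

σ√T = 0.52 × 0.5774 = 0.3002
d₁ = [ln(363/369) + (0.01 + 0.52²/2)·0.3333] / 0.3002 = [-0.0164 + 0.0484] / 0.3002 = 0.1066 ≈ 0.11
N(d₁) = N(0.11) = 0.5438
Δ_call = N(d₁) = 0.5438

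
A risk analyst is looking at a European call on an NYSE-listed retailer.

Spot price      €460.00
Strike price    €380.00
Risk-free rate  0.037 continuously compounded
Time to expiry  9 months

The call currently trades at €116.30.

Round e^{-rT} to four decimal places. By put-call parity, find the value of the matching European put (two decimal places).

€25.89

exp(−rT) = exp(−0.037·0.75) = 0.9726
Put-call parity: C − P = S − K·e^(−rT) = 460 − 380·0.9726 = 460 − 369.5880 = 90.4120
P = C − (C − P) = 116.30 − (90.4120) = 25.8880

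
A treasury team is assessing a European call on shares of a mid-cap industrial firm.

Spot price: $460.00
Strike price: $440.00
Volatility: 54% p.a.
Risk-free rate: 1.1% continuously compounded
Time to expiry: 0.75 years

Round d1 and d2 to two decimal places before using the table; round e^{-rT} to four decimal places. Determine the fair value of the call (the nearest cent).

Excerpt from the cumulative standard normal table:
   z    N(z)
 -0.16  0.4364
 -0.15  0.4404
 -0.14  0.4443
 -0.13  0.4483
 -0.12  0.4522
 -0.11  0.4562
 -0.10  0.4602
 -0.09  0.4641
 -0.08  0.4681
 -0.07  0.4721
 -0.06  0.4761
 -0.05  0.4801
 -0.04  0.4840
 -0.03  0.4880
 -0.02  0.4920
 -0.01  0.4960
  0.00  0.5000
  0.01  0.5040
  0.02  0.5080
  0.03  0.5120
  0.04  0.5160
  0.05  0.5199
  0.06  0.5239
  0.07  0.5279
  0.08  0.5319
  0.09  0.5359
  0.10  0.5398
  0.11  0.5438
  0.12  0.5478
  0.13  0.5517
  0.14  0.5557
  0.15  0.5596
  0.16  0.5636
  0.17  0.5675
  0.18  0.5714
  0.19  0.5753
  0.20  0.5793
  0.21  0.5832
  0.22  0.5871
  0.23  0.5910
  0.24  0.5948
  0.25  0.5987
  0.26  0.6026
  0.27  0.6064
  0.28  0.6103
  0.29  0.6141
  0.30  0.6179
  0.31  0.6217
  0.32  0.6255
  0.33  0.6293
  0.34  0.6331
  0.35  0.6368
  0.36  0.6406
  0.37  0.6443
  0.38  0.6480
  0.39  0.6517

$95.59

σ√T = 0.54·√0.75 = 0.4677
d₁ = [ln(460/440) + (0.011 + 0.54²/2)·0.75] / 0.4677 = [0.0445 + 0.1176] / 0.4677 = 0.3465 → 0.35
d₂ = d₁ − σ√T = 0.3465 − 0.4677 = -0.1211 → -0.12
exp(−rT) = exp(−0.011·0.75) = 0.9918
N(d₁) = N(0.35) = 0.6368;  N(d₂) = N(-0.12) = 0.4522
C = 460·0.6368 − 440·0.9918·0.4522 = 292.9280 − 197.3365 = 95.5915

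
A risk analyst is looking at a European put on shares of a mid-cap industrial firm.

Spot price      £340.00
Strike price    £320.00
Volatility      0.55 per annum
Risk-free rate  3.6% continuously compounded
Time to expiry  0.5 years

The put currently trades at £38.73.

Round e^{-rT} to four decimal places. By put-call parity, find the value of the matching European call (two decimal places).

£64.43

exp(−rT) = exp(−0.036·0.5) = 0.9822
Put-call parity: C − P = S − K·e^(−rT) = 340 − 320·0.9822 = 340 − 314.3040 = 25.6960
C = P + (C − P) = 38.73 + (25.6960) = 64.4260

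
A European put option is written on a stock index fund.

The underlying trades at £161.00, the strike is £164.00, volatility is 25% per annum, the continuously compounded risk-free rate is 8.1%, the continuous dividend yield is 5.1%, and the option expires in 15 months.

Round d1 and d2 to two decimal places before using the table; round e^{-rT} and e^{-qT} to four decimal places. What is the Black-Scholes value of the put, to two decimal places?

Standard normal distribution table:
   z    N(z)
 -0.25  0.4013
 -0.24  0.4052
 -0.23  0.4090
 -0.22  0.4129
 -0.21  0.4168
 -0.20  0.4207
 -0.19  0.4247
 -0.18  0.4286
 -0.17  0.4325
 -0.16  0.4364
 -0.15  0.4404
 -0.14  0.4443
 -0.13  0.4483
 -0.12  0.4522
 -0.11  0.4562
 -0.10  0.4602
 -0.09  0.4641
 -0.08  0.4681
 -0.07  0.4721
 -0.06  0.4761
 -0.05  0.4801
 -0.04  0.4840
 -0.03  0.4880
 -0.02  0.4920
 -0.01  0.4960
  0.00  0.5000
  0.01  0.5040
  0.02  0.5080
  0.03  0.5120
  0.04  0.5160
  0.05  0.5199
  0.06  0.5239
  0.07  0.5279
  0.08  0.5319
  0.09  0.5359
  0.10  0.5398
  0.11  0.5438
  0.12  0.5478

£15.28

σ√T = 0.25·√1.25 = 0.2795
d₁ = [ln(161/164) + (0.081 − 0.051 + 0.25²/2)·1.25] / 0.2795 = [-0.0185 + 0.0766] / 0.2795 = 0.2079 → 0.21
d₂ = d₁ − σ√T = 0.2079 − 0.2795 = -0.0716 → -0.07
e^(−qT) = e^(−0.051·1.25) = 0.9382;  e^(−rT) = e^(−0.081·1.25) = 0.9037
N(−d₂) = N(0.07) = 0.5279;  N(−d₁) = N(-0.21) = 0.4168
P = 164·0.9037·0.5279 − 161·0.9382·0.4168 = 78.2384 − 62.9577 = 15.2806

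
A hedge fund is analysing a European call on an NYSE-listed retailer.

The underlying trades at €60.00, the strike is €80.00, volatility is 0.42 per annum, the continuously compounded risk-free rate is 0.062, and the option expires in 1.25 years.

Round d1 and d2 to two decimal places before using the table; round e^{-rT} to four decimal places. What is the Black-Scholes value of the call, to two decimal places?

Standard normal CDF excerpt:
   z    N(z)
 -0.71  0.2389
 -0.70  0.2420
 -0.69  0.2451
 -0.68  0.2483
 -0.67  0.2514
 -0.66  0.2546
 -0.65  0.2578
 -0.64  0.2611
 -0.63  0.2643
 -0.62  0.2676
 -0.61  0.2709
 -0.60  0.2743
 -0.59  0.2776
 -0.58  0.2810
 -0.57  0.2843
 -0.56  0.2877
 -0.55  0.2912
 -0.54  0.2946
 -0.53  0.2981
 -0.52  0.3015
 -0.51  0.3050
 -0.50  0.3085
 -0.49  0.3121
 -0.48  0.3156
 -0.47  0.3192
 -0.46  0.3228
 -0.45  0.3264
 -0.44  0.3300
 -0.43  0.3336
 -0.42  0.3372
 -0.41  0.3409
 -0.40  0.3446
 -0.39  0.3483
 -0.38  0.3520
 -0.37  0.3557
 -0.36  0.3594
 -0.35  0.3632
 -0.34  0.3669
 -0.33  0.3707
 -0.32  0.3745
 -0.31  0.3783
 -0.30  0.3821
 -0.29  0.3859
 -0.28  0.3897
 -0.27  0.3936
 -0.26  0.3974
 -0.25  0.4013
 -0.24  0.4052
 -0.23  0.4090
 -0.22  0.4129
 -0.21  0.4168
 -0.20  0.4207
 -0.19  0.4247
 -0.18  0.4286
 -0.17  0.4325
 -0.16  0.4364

€6.63

σ√T = 0.42 × 1.1180 = 0.4696
d₁ = [ln(60/80) + (0.062 + 0.42²/2)·1.25] / 0.4696 = [-0.2877 + 0.1878] / 0.4696 = -0.2128 ≈ -0.21
d₂ = d₁ − σ√T = -0.2128 − 0.4696 = -0.6824 ≈ -0.68
exp(−rT) = exp(−0.062·1.25) = 0.9254
C = 60·N(-0.21) − 80·0.9254·N(-0.68) = 60·0.4168 − 80·0.9254·0.2483 = 25.0080 − 18.3821 = 6.6259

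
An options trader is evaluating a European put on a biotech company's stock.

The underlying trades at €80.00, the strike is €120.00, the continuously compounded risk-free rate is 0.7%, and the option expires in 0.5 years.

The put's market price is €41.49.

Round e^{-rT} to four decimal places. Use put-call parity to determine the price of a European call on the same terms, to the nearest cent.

€1.91

exp(−rT) = exp(−0.007·0.5) = 0.9965
Put-call parity: C − P = S − K·e^(−rT) = 80 − 120·0.9965 = 80 − 119.5800 = -39.5800
C = P + (C − P) = 41.49 + (-39.5800) = 1.9100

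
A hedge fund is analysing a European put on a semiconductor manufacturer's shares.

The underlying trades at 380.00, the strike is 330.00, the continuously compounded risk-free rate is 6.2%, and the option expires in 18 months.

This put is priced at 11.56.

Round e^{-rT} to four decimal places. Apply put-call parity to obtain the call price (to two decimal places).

90.86

exp(−rT) = exp(−0.062·1.5) = 0.9112
Put-call parity: C − P = S − K·e^(−rT) = 380 − 330·0.9112 = 380 − 300.6960 = 79.3040
C = P + (C − P) = 11.56 + (79.3040) = 90.8640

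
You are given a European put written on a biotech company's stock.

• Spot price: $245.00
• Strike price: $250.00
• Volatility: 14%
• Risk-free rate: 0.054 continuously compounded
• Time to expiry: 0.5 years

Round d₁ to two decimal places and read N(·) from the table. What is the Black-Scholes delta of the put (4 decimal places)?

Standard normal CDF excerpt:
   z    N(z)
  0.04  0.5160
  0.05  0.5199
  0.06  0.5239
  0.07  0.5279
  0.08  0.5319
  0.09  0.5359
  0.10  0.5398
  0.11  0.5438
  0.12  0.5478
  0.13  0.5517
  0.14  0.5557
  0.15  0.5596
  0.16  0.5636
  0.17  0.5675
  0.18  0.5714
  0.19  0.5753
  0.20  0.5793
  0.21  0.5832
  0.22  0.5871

T = 0.5;  σ√T = 0.0990
d₁ = [ln(245/250) + (0.054 + 0.14²/2)·0.5] / 0.0990 = [-0.0202 + 0.0319] / 0.0990 = 0.1182 → 0.12
N(d₁) = N(0.12) = 0.5478
Δ_put = N(d₁) − 1 = 0.5478 − 1 = -0.4522

-0.4522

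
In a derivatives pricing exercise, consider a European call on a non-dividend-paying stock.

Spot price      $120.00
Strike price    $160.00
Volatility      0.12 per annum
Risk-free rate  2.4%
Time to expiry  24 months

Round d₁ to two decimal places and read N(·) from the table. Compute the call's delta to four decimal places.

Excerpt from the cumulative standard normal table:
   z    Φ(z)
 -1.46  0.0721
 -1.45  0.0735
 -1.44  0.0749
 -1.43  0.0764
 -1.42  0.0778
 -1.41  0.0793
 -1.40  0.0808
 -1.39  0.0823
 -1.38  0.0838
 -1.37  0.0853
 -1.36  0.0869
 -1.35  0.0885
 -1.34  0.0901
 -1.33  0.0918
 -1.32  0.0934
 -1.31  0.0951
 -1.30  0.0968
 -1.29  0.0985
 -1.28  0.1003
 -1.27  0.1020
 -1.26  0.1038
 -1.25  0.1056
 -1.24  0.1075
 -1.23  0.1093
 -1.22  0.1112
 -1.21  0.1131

0.0918

σ√T = 0.12·√2 = 0.1697
ln(S/K) + (r + σ²/2)T = ln(120/160) + (0.024 + 0.12²/2)·2 = -0.2877 + 0.0624 = -0.2253
d₁ = -0.2253 / 0.1697 = -1.3275 ⇒ -1.33
N(d₁) = N(-1.33) = 0.0918
Δ_call = N(d₁) = 0.0918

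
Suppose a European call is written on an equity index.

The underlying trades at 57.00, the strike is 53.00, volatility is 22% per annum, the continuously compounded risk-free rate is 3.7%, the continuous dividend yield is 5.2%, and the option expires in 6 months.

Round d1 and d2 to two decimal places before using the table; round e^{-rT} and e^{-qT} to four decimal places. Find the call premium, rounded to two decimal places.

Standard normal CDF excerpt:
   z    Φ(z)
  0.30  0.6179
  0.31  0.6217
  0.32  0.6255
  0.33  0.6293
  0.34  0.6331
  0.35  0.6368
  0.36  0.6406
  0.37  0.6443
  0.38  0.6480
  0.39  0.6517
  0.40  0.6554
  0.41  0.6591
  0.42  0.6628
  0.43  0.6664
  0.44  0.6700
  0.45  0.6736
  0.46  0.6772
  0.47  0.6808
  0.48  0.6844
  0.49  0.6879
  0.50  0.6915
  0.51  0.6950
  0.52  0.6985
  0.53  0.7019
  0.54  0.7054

σ√T = 0.22 × 0.7071 = 0.1556
d₁ = [ln(57/53) + (0.037 − 0.052 + 0.22²/2)·0.5] / 0.1556 = [0.0728 + 0.0046] / 0.1556 = 0.4973 → 0.50
d₂ = d₁ − σ√T = 0.4973 − 0.1556 = 0.3417 → 0.34
exp(−qT) = exp(−0.052·0.5) = 0.9743;  exp(−rT) = exp(−0.037·0.5) = 0.9817
N(d₁) = N(0.50) = 0.6915;  N(d₂) = N(0.34) = 0.6331
C = 57·0.9743·0.6915 − 53·0.9817·0.6331 = 38.4025 − 32.9403 = 5.4623

5.46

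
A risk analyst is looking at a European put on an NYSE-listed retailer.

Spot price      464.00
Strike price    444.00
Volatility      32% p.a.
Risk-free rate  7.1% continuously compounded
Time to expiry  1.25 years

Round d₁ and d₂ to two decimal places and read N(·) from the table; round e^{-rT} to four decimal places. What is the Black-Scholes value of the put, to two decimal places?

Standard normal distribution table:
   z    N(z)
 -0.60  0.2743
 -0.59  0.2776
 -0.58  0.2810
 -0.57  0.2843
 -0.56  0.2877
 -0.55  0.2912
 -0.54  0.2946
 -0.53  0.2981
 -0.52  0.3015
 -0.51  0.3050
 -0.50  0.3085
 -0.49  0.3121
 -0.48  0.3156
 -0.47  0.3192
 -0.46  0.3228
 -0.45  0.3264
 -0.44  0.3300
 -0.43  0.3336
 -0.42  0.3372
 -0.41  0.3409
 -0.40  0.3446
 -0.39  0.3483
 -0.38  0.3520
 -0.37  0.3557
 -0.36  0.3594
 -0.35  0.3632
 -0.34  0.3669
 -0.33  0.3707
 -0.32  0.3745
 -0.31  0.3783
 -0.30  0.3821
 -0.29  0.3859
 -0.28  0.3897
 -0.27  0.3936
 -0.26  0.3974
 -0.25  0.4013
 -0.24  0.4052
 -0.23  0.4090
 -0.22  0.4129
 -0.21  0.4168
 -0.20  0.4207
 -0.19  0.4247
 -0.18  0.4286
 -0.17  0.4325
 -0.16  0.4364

σ√T = 0.32 × 1.1180 = 0.3578
d₁ = [ln(464/444) + (0.071 + 0.32²/2)·1.25] / 0.3578 = [0.0441 + 0.1527] / 0.3578 = 0.5501 ≈ 0.55
d₂ = d₁ − σ√T = 0.5501 − 0.3578 = 0.1923 ≈ 0.19
exp(−rT) = exp(−0.071·1.25) = 0.9151
N(−d₂) = N(-0.19) = 0.4247;  N(−d₁) = N(-0.55) = 0.2912
P = 444·0.9151·0.4247 − 464·0.2912 = 172.5575 − 135.1168 = 37.4407

37.44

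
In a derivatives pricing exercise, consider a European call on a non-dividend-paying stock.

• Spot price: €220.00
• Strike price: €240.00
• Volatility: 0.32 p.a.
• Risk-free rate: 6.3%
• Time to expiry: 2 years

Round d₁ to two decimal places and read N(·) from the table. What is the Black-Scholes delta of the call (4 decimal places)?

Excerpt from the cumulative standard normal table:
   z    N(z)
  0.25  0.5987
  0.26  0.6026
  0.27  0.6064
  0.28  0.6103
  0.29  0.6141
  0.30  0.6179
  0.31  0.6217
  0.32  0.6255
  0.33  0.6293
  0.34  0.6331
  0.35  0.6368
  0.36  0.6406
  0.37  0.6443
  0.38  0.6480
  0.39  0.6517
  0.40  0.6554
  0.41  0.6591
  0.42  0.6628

T = 2;  σ√T = 0.4525
d₁ = [ln(220/240) + (0.063 + 0.32²/2)·2] / 0.4525 = [-0.0870 + 0.2284] / 0.4525 = 0.3124 which rounds to 0.31
N(d₁) = N(0.31) = 0.6217
Δ_call = N(d₁) = 0.6217

0.6217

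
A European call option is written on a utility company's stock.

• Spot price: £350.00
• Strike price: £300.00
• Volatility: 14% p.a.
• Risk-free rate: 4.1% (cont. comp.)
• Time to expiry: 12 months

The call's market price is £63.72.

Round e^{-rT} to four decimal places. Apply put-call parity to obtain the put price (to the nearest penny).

exp(−rT) = exp(−0.041·1) = 0.9598
Put-call parity: C − P = S − K·e^(−rT) = 350 − 300·0.9598 = 350 − 287.9400 = 62.0600
P = C − (C − P) = 63.72 − (62.0600) = 1.6600

£1.66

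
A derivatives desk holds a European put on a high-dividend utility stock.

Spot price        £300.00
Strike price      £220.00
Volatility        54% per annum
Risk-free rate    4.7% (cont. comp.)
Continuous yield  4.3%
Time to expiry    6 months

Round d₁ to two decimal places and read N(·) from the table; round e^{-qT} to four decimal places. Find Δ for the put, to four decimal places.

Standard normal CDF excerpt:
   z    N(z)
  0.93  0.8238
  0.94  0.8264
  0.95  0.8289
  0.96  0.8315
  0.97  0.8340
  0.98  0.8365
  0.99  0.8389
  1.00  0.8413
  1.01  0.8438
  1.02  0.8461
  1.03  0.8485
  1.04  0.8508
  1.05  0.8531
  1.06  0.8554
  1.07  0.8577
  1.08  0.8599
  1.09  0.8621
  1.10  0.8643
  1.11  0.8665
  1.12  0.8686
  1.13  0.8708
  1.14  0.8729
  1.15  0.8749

-0.1529

σ√T = 0.54·√0.5 = 0.3818
ln(S/K) + (r − q + σ²/2)T = ln(300/220) + (0.047 − 0.043 + 0.54²/2)·0.5 = 0.3102 + 0.0749 = 0.3851
d₁ = 0.3851 / 0.3818 = 1.0084 → 1.01
N(d₁) = N(1.01) = 0.8438
Δ_put = e^(−qT)·(N(d₁) − 1) = 0.9787·(0.8438 − 1) = -0.1529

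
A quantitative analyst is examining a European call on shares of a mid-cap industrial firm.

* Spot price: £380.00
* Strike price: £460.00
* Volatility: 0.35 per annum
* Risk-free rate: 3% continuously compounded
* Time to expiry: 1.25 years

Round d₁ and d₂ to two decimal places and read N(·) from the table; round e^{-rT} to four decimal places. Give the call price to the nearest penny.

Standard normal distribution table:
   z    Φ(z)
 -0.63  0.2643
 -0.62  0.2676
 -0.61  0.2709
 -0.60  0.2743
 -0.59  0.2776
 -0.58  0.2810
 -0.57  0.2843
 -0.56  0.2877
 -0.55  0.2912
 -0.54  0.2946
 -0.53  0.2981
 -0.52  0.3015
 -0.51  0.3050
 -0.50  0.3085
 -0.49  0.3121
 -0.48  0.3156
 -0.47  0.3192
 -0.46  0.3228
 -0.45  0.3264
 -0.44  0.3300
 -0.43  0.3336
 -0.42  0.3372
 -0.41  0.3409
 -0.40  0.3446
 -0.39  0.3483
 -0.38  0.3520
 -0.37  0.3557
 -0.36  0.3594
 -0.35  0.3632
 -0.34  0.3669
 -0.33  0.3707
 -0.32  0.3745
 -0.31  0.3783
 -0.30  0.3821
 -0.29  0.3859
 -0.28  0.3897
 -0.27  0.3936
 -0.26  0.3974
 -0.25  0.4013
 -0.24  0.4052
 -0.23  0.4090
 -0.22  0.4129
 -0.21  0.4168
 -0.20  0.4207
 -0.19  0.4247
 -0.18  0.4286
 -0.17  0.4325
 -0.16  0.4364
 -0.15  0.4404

σ√T = 0.35 × 1.1180 = 0.3913
d₁ = [ln(380/460) + (0.03 + 0.35²/2)·1.25] / 0.3913 = [-0.1911 + 0.1141] / 0.3913 = -0.1968 → -0.20
d₂ = d₁ − σ√T = -0.1968 − 0.3913 = -0.5881 → -0.59
e^(−rT) = e^(−0.03·1.25) = 0.9632
C = 380·N(-0.20) − 460·0.9632·N(-0.59) = 380·0.4207 − 460·0.9632·0.2776 = 159.8660 − 122.9968 = 36.8692

£36.87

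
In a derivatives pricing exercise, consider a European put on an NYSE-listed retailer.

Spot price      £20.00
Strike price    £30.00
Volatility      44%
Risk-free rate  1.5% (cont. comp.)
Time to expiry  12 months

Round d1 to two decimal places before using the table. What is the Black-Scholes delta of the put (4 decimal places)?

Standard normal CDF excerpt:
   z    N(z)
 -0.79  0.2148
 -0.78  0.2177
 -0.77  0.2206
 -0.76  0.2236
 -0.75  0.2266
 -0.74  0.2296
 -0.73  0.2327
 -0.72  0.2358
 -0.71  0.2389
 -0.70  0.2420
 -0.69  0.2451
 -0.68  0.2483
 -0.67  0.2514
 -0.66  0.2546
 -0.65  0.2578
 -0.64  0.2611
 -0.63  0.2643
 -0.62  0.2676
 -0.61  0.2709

T = 1;  σ√T = 0.4400
d₁ = [ln(20/30) + (0.015 + 0.44²/2)·1] / 0.4400 = [-0.4055 + 0.1118] / 0.4400 = -0.6674 → -0.67
N(d₁) = N(-0.67) = 0.2514
Δ_put = N(d₁) − 1 = 0.2514 − 1 = -0.7486

-0.7486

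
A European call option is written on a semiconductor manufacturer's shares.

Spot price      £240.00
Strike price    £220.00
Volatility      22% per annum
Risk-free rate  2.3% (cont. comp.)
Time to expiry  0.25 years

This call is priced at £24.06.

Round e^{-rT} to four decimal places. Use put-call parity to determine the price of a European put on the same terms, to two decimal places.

exp(−rT) = exp(−0.023·0.25) = 0.9943
Put-call parity: C − P = S − K·e^(−rT) = 240 − 220·0.9943 = 240 − 218.7460 = 21.2540
P = C − (C − P) = 24.06 − (21.2540) = 2.8060

£2.81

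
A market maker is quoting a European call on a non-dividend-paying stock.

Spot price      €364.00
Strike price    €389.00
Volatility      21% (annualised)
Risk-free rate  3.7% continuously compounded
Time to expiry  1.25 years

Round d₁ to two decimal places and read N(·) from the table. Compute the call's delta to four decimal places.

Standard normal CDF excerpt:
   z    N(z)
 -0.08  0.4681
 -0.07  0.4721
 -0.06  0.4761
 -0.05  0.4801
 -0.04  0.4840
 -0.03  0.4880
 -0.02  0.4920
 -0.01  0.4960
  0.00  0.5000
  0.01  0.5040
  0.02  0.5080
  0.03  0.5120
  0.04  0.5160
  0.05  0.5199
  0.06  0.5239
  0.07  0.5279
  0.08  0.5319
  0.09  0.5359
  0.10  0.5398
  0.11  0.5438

σ√T = 0.21·√1.25 = 0.2348
ln(S/K) + (r + σ²/2)T = ln(364/389) + (0.037 + 0.21²/2)·1.25 = -0.0664 + 0.0738 = 0.0074
d₁ = 0.0074 / 0.2348 = 0.0315 ⇒ 0.03
N(d₁) = N(0.03) = 0.5120
Δ_call = N(d₁) = 0.5120

0.5120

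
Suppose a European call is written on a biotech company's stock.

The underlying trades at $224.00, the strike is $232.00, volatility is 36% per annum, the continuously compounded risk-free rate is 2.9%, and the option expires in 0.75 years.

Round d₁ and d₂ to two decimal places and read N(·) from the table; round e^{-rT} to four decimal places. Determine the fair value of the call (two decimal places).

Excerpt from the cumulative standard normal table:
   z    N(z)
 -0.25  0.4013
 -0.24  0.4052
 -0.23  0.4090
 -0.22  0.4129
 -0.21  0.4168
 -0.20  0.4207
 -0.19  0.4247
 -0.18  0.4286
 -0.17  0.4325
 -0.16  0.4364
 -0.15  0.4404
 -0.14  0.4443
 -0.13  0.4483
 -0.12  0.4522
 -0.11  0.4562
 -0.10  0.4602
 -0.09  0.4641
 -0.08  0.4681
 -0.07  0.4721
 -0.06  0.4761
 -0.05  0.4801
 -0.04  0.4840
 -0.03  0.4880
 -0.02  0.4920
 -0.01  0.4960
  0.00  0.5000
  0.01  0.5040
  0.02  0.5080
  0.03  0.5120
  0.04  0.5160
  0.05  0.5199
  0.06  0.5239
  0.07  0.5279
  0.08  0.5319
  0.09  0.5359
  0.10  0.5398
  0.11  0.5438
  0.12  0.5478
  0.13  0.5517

σ√T = 0.36 × 0.8660 = 0.3118
d₁ = [ln(224/232) + (0.029 + ½·0.36²)·0.75] / (σ√T) = (-0.0351 + 0.0703) / 0.3118 = 0.1131 → 0.11
d₂ = 0.1131 − 0.3118 = -0.1987 → -0.20
exp(−rT) = exp(−0.029·0.75) = 0.9785
N(d₁) = N(0.11) = 0.5438;  N(d₂) = N(-0.20) = 0.4207
C = 224·0.5438 − 232·0.9785·0.4207 = 121.8112 − 95.5039 = 26.3073

$26.31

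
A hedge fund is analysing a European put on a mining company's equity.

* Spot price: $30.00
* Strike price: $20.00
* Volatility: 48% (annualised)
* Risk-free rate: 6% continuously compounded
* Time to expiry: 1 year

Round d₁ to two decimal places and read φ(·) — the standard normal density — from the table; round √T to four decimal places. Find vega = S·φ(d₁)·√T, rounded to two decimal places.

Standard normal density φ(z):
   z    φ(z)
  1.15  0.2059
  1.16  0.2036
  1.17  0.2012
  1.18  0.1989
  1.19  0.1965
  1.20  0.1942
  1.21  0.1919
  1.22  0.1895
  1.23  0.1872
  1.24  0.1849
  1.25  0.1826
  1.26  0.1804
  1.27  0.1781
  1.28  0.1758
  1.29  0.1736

5.76

σ√T = 0.48 × 1.0000 = 0.4800
ln(S/K) + (r + σ²/2)T = ln(30/20) + (0.06 + 0.48²/2)·1 = 0.4055 + 0.1752 = 0.5807
d₁ = 0.5807 / 0.4800 = 1.2097 → 1.21
√T = √1 = 1.0000
φ(d₁) = φ(1.21) = 0.1919
vega = S·φ(d₁)·√T = 30·0.1919·1.0000 = 5.7570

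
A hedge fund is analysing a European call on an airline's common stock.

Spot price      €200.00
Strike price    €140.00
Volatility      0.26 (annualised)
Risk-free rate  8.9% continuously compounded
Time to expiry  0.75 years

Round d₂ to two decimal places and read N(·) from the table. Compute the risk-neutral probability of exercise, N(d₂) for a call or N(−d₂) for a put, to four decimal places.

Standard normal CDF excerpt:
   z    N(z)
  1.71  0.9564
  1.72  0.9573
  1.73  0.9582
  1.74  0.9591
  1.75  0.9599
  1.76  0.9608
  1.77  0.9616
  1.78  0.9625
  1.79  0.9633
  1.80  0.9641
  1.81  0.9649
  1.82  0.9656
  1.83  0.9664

0.9616

σ√T = 0.26·√0.75 = 0.2252
d₁ = [ln(200/140) + (0.089 + 0.26²/2)·0.75] / 0.2252 = [0.3567 + 0.0921] / 0.2252 = 1.9931 ≈ 1.99
d₂ = d₁ − σ√T = 1.9931 − 0.2252 = 1.7679 ≈ 1.77
Risk-neutral Pr[S_T > K] = N(d₂) = N(1.77) = 0.9616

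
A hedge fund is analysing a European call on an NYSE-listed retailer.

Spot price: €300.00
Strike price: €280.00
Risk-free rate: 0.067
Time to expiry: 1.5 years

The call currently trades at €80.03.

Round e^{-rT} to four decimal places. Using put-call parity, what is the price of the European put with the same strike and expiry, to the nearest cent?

€33.26

exp(−rT) = exp(−0.067·1.5) = 0.9044
Put-call parity: C − P = S − K·e^(−rT) = 300 − 280·0.9044 = 300 − 253.2320 = 46.7680
P = C − (C − P) = 80.03 − (46.7680) = 33.2620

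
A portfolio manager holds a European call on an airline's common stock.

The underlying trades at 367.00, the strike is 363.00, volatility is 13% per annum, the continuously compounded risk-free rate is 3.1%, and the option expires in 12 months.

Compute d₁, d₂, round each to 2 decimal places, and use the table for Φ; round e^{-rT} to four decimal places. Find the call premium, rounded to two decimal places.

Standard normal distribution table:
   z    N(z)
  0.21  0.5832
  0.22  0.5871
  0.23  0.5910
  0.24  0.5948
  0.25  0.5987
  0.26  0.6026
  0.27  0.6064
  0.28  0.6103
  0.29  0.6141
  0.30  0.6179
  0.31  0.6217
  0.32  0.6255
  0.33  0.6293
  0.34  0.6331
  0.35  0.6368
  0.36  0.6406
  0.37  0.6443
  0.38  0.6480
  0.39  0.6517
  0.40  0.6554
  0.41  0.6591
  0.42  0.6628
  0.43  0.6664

27.10

σ√T = 0.13·√1 = 0.1300
d₁ = [ln(367/363) + (0.031 + 0.13²/2)·1] / 0.1300 = [0.0110 + 0.0394] / 0.1300 = 0.3878 which rounds to 0.39
d₂ = d₁ − σ√T = 0.3878 − 0.1300 = 0.2578 which rounds to 0.26
exp(−rT) = exp(−0.031·1) = 0.9695
N(d₁) = N(0.39) = 0.6517;  N(d₂) = N(0.26) = 0.6026
C = 367·0.6517 − 363·0.9695·0.6026 = 239.1739 − 212.0721 = 27.1018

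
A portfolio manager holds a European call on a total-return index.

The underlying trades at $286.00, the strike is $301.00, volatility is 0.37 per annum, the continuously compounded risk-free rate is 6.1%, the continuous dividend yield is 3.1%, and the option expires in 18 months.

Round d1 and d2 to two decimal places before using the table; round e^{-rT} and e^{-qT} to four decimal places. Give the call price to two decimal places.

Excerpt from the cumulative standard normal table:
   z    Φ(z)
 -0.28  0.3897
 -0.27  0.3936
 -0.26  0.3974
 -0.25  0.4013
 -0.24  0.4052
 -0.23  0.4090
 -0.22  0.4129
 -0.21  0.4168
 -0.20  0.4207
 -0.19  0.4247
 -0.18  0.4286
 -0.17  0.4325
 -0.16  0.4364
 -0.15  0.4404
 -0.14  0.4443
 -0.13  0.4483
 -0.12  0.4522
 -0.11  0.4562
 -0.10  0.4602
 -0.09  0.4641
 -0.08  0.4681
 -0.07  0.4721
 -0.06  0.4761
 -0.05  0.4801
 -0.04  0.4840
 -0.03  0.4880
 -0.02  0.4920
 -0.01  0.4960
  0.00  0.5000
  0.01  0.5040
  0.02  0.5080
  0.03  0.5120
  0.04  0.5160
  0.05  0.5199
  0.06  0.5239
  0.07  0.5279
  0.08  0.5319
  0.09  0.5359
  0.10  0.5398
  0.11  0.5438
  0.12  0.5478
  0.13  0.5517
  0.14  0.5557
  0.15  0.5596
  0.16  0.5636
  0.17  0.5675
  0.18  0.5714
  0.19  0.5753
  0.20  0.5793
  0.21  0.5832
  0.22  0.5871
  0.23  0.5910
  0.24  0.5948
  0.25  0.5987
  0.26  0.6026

$47.92

σ√T = 0.37 × 1.2247 = 0.4532
d₁ = [ln(286/301) + (0.061 − 0.031 + 0.37²/2)·1.5] / 0.4532 = [-0.0511 + 0.1477] / 0.4532 = 0.2131 ≈ 0.21
d₂ = d₁ − σ√T = 0.2131 − 0.4532 = -0.2401 ≈ -0.24
exp(−qT) = exp(−0.031·1.5) = 0.9546;  exp(−rT) = exp(−0.061·1.5) = 0.9126
N(d₁) = N(0.21) = 0.5832;  N(d₂) = N(-0.24) = 0.4052
C = 286·0.9546·0.5832 − 301·0.9126·0.4052 = 159.2227 − 111.3054 = 47.9173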